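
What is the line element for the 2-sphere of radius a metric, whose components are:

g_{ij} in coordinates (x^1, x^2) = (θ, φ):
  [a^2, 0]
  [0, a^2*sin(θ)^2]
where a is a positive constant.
ds^2 = g_{ij} dx^i dx^j; only the non-zero components contribute.
ds^2 = a^2 dθ^2 + a^2*sin(θ)^2 dφ^2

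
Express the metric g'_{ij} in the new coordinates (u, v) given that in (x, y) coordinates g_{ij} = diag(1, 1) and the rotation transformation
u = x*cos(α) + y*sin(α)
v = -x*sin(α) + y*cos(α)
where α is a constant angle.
Invert the transformation: x = u*cos(α) - v*sin(α), y = u*sin(α) + v*cos(α)
g'_{ij} = (∂x^k/∂x'^i)(∂x^l/∂x'^j) g_{kl}; with g_{kl} = δ_{kl} this is Σ_k (∂x^k/∂x'^i)(∂x^k/∂x'^j).
Jacobian: ∂x/∂u = cos(α), ∂x/∂v = -sin(α), ∂y/∂u = sin(α), ∂y/∂v = cos(α)
g'_{uu} = (cos(α))(cos(α)) + (sin(α))(sin(α)) = 1
g'_{uv} = (cos(α))(-sin(α)) + (sin(α))(cos(α)) = 0
g'_{vv} = (-sin(α))(-sin(α)) + (cos(α))(cos(α)) = 1
g'_{ij} = diag(1, 1)
The Euclidean metric is invariant under rotations.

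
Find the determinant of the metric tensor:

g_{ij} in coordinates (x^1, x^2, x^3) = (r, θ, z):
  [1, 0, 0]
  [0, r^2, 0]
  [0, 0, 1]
Diagonal metric: det(g) = g_{11}·g_{22}·g_{33}
= (1)·(r^2)·(1)
det(g) = r^2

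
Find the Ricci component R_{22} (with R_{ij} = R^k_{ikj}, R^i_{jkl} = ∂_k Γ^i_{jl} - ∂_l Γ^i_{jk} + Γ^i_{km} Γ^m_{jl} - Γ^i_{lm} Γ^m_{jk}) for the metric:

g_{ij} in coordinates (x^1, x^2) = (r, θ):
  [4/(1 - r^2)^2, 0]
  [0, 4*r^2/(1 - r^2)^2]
Non-zero Christoffel symbols (Γ^k_{ij} = Γ^k_{ji}):
Γ^r_{r r} = 2*r/(1 - r^2)
Γ^r_{θ θ} = (r^3 + r)/(r^2 - 1)
Γ^θ_{r θ} = (-r^2 - 1)/(r^3 - r)
R^r_{θ r θ} = ∂_r Γ^r_{θ θ} - ∂_θ Γ^r_{θ r} + Γ^r_{r m} Γ^m_{θ θ} - Γ^r_{θ m} Γ^m_{θ r}
  = ((r^4 - 4*r^2 - 1)/(r^2 - 1)^2) - (0) + (-2*r^2*(r^2 + 1)/(r^2 - 1)^2) - (-(r^2 + 1)^2/(r^2 - 1)^2) = -4*r^2/(r^2 - 1)^2
R^θ_{θ θ θ} = 0 (a repeated index in an antisymmetric pair)
R_{θθ} = R^r_{θ r θ} + R^θ_{θ θ θ} = (-4*r^2/(r^2 - 1)^2) + (0) = -4*r^2/(r^2 - 1)^2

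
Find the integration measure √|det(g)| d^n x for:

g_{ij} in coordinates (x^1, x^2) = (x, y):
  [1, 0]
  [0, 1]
det(g) = 1
√|det(g)| = 1
Volume element: dV = 1 dx dy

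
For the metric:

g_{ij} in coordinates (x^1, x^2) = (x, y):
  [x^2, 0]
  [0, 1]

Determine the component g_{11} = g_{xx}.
With x^1 = x, x^2 = y, g_{11} = g_{xx} is the row-1, column-1 entry of the matrix.
g_{11} = x^2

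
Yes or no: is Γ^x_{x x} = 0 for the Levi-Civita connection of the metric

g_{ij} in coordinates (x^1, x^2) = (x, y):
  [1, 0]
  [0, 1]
Γ^x_{x x} = (1/2) g^{xx} (∂_x g_{xx} + ∂_x g_{xx} - ∂_x g_{xx}) = (1/2)(1)((0) + (0) - (0)) = 0
This equals the proposed value 0.
Yes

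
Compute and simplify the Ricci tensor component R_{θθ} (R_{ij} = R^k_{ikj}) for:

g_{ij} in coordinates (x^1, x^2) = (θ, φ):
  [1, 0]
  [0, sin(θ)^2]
Non-zero Christoffel symbols (Γ^k_{ij} = Γ^k_{ji}):
Γ^θ_{φ φ} = -sin(2*θ)/2
Γ^φ_{θ φ} = 1/tan(θ)
R^θ_{θ θ θ} = 0 (a repeated index in an antisymmetric pair)
R^φ_{θ φ θ} = ∂_φ Γ^φ_{θ θ} - ∂_θ Γ^φ_{θ φ} + Γ^φ_{φ m} Γ^m_{θ θ} - Γ^φ_{θ m} Γ^m_{θ φ}
  = (0) - (-1/sin(θ)^2) + (0) - (1/tan(θ)^2) = 1
R_{θθ} = R^θ_{θ θ θ} + R^φ_{θ φ θ} = (0) + (1) = 1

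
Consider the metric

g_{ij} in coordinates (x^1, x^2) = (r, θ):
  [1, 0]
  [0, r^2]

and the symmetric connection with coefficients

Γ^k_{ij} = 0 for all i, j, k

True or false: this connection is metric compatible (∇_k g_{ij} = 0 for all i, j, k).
Using ∇_k g_{ij} = ∂_k g_{ij} - Γ^m_{ki} g_{mj} - Γ^m_{kj} g_{im}:
∇_r g_{θθ} = (2*r) - (0) - (0) = 2*r ≠ 0
So the connection is not metric compatible (it is not the Levi-Civita connection).
False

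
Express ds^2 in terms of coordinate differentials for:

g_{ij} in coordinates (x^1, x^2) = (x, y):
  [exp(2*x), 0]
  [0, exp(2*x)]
ds^2 = g_{ij} dx^i dx^j; only the non-zero components contribute.
ds^2 = exp(2*x) dx^2 + exp(2*x) dy^2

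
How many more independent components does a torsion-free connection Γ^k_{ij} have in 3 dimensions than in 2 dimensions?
Independent components in n dimensions: n × n(n+1)/2 = n^2(n+1)/2.
3D: 3 × 6 = 18
2D: 2 × 3 = 6
Difference = 18 - 6 = 12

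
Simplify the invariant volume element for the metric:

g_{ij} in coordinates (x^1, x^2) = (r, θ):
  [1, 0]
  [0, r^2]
det(g) = r^2
√|det(g)| = r
Volume element: dV = r dr dθ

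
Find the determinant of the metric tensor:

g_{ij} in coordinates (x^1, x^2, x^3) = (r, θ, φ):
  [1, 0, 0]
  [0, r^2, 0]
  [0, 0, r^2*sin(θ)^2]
Diagonal metric: det(g) = g_{11}·g_{22}·g_{33}
= (1)·(r^2)·(r^2*sin(θ)^2)
det(g) = r^4*sin(θ)^2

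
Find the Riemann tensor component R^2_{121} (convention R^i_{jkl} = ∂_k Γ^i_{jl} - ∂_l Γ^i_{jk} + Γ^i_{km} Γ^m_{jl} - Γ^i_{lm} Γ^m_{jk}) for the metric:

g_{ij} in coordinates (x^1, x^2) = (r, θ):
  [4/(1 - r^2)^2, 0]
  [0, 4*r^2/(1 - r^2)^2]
Non-zero Christoffel symbols (Γ^k_{ij} = Γ^k_{ji}):
Γ^r_{r r} = 2*r/(1 - r^2)
Γ^r_{θ θ} = (r^3 + r)/(r^2 - 1)
Γ^θ_{r θ} = (-r^2 - 1)/(r^3 - r)
R^θ_{r θ r} = ∂_θ Γ^θ_{r r} - ∂_r Γ^θ_{r θ} + Γ^θ_{θ m} Γ^m_{r r} - Γ^θ_{r m} Γ^m_{r θ}
  = (0) - ((r^4 + 4*r^2 - 1)/(r^3 - r)^2) + (2*(r^2 + 1)/(r^2 - 1)^2) - ((r^2 + 1)^2/(r^3 - r)^2) = -4/(r^2 - 1)^2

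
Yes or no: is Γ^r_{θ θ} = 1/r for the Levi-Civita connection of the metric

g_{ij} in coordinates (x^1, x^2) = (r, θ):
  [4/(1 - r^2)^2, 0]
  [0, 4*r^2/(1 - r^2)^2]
Γ^r_{θ θ} = (1/2) g^{rr} (∂_θ g_{rθ} + ∂_θ g_{rθ} - ∂_r g_{θθ}) = (1/2)((1 - r^2)^2/4)((0) + (0) - (-8*(r^3 + r)/(r^2 - 1)^3)) = (r^3 + r)/(r^2 - 1)
This differs from the proposed value 1/r.
No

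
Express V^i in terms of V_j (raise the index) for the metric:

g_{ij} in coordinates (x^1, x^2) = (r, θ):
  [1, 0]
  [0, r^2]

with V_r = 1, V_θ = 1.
Inverse metric (diagonal): g^{rr} = 1, g^{θθ} = 1/r^2
V^i = g^{ij} V_j:
V^r = (1)(1) + (0)(1) = 1
V^θ = (0)(1) + (1/r^2)(1) = 1/r^2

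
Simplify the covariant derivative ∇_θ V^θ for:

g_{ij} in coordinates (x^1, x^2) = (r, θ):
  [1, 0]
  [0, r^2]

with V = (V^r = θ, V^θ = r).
Non-zero Christoffel symbols:
Γ^r_{θ θ} = -r
Γ^θ_{r θ} = 1/r
∇_θ V^θ = ∂_θ V^θ + Γ^θ_{θ j} V^j
  = (0) + (1/r)(θ) + (0)(r)
  = θ/r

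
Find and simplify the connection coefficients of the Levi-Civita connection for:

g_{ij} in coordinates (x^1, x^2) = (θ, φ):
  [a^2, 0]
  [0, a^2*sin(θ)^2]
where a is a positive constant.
Using Γ^k_{ij} = (1/2) g^{km} (∂_i g_{mj} + ∂_j g_{mi} - ∂_m g_{ij}); the metric is diagonal, so only the m = k term contributes.
Non-zero symbols (using the symmetry Γ^k_{ij} = Γ^k_{ji}):
Γ^θ_{φ φ} = (1/2) g^{θθ} (∂_φ g_{θφ} + ∂_φ g_{θφ} - ∂_θ g_{φφ}) = (1/2)(1/a^2)((0) + (0) - (a^2*sin(2*θ))) = -sin(2*θ)/2
Γ^φ_{θ φ} = (1/2) g^{φφ} (∂_θ g_{φφ} + ∂_φ g_{φθ} - ∂_φ g_{θφ}) = (1/2)(1/(a^2*sin(θ)^2))((a^2*sin(2*θ)) + (0) - (0)) = 1/tan(θ)
All other Christoffel symbols are zero.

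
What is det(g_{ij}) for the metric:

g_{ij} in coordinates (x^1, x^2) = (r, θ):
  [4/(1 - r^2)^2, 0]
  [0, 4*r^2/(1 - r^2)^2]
For a 2×2 metric: det(g) = g_{11}·g_{22} - g_{12}·g_{21}
= (4/(1 - r^2)^2)·(4*r^2/(1 - r^2)^2) - (0)·(0)
= 16*r^2/(1 - r^2)^4 - 0
det(g) = 16*r^2/(1 - r^2)^4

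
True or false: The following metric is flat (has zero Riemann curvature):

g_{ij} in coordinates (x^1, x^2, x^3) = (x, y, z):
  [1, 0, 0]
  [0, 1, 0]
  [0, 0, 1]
All metric components are constant, so every Christoffel symbol vanishes and R^i_{jkl} = 0.
True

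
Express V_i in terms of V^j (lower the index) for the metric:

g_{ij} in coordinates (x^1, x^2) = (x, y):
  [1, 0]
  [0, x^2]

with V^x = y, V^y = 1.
V_i = g_{ij} V^j:
V_x = (1)(y) + (0)(1) = y
V_y = (0)(y) + (x^2)(1) = x^2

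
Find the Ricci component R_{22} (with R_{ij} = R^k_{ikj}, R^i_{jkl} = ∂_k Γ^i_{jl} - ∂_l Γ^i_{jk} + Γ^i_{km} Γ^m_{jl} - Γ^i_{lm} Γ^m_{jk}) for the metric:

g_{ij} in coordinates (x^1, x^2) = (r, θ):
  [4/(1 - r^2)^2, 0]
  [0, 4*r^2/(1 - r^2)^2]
Non-zero Christoffel symbols (Γ^k_{ij} = Γ^k_{ji}):
Γ^r_{r r} = 2*r/(1 - r^2)
Γ^r_{θ θ} = (r^3 + r)/(r^2 - 1)
Γ^θ_{r θ} = (-r^2 - 1)/(r^3 - r)
R^r_{θ r θ} = ∂_r Γ^r_{θ θ} - ∂_θ Γ^r_{θ r} + Γ^r_{r m} Γ^m_{θ θ} - Γ^r_{θ m} Γ^m_{θ r}
  = ((r^4 - 4*r^2 - 1)/(r^2 - 1)^2) - (0) + (-2*r^2*(r^2 + 1)/(r^2 - 1)^2) - (-(r^2 + 1)^2/(r^2 - 1)^2) = -4*r^2/(r^2 - 1)^2
R^θ_{θ θ θ} = 0 (a repeated index in an antisymmetric pair)
R_{θθ} = R^r_{θ r θ} + R^θ_{θ θ θ} = (-4*r^2/(r^2 - 1)^2) + (0) = -4*r^2/(r^2 - 1)^2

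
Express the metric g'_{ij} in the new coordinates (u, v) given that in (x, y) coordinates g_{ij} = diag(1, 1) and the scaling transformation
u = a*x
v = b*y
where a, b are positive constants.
Invert the transformation: x = u/a, y = v/b
g'_{ij} = (∂x^k/∂x'^i)(∂x^l/∂x'^j) g_{kl}; with g_{kl} = δ_{kl} this is Σ_k (∂x^k/∂x'^i)(∂x^k/∂x'^j).
Jacobian: ∂x/∂u = 1/a, ∂x/∂v = 0, ∂y/∂u = 0, ∂y/∂v = 1/b
g'_{uu} = (1/a)(1/a) + (0)(0) = 1/a^2
g'_{uv} = (1/a)(0) + (0)(1/b) = 0
g'_{vv} = (0)(0) + (1/b)(1/b) = 1/b^2
g'_{ij} = diag(1/a^2, 1/b^2)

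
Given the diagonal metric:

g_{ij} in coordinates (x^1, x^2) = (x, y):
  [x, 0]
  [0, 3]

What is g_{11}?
With x^1 = x, x^2 = y, g_{11} = g_{xx} is the row-1, column-1 entry of the matrix.
g_{11} = x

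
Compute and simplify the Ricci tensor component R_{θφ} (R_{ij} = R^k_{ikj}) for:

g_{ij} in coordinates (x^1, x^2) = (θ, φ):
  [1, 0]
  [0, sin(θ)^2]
Non-zero Christoffel symbols (Γ^k_{ij} = Γ^k_{ji}):
Γ^θ_{φ φ} = -sin(2*θ)/2
Γ^φ_{θ φ} = 1/tan(θ)
R^θ_{θ θ φ} = 0 (a repeated index in an antisymmetric pair)
R^φ_{θ φ φ} = 0 (a repeated index in an antisymmetric pair)
R_{θφ} = R^θ_{θ θ φ} + R^φ_{θ φ φ} = (0) + (0) = 0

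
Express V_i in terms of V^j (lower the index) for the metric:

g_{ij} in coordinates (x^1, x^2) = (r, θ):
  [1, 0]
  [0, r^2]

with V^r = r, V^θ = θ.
V_i = g_{ij} V^j:
V_r = (1)(r) + (0)(θ) = r
V_θ = (0)(r) + (r^2)(θ) = r^2*θ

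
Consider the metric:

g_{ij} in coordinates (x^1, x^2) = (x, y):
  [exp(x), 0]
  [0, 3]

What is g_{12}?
With x^1 = x, x^2 = y, g_{12} = g_{xy} is the row-1, column-2 entry of the matrix.
g_{12} = 0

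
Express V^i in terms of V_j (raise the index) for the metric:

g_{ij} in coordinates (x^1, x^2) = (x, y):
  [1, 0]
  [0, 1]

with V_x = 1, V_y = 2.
Inverse metric (diagonal): g^{xx} = 1, g^{yy} = 1
V^i = g^{ij} V_j:
V^x = (1)(1) + (0)(2) = 1
V^y = (0)(1) + (1)(2) = 2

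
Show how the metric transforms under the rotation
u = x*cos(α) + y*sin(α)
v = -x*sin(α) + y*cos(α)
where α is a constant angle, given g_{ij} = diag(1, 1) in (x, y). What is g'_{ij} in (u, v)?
Invert the transformation: x = u*cos(α) - v*sin(α), y = u*sin(α) + v*cos(α)
g'_{ij} = (∂x^k/∂x'^i)(∂x^l/∂x'^j) g_{kl}; with g_{kl} = δ_{kl} this is Σ_k (∂x^k/∂x'^i)(∂x^k/∂x'^j).
Jacobian: ∂x/∂u = cos(α), ∂x/∂v = -sin(α), ∂y/∂u = sin(α), ∂y/∂v = cos(α)
g'_{uu} = (cos(α))(cos(α)) + (sin(α))(sin(α)) = 1
g'_{uv} = (cos(α))(-sin(α)) + (sin(α))(cos(α)) = 0
g'_{vv} = (-sin(α))(-sin(α)) + (cos(α))(cos(α)) = 1
g'_{ij} = diag(1, 1)
The Euclidean metric is invariant under rotations.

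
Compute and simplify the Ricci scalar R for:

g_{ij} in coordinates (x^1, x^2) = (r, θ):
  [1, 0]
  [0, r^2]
Non-zero Christoffel symbols (Γ^k_{ij} = Γ^k_{ji}):
Γ^r_{θ θ} = -r
Γ^θ_{r θ} = 1/r
Ricci tensor (R_{ij} = R^k_{ikj}): R_{rr} = 0, R_{rθ} = 0, R_{θθ} = 0
Inverse metric: g^{rr} = 1, g^{θθ} = 1/r^2
R = g^{ij} R_{ij} = (1)(0) + (1/r^2)(0) = 0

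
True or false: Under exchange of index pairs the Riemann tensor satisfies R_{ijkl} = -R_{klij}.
The pair-exchange symmetry has a plus sign: R_{ijkl} = +R_{klij}.
False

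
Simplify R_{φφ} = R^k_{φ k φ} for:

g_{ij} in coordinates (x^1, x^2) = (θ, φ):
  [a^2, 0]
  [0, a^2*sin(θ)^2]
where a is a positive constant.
Non-zero Christoffel symbols (Γ^k_{ij} = Γ^k_{ji}):
Γ^θ_{φ φ} = -sin(2*θ)/2
Γ^φ_{θ φ} = 1/tan(θ)
R^θ_{φ θ φ} = ∂_θ Γ^θ_{φ φ} - ∂_φ Γ^θ_{φ θ} + Γ^θ_{θ m} Γ^m_{φ φ} - Γ^θ_{φ m} Γ^m_{φ θ}
  = (-cos(2*θ)) - (0) + (0) - (-cos(θ)^2) = sin(θ)^2
R^φ_{φ φ φ} = 0 (a repeated index in an antisymmetric pair)
R_{φφ} = R^θ_{φ θ φ} + R^φ_{φ φ φ} = (sin(θ)^2) + (0) = sin(θ)^2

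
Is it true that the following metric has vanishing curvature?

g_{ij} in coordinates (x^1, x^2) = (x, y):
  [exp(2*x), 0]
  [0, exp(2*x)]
Non-zero Christoffel symbols:
Γ^x_{x x} = 1
Γ^x_{y y} = -1
Γ^y_{x y} = 1
Ricci tensor: R_{xx} = 0, R_{xy} = 0, R_{yy} = 0
All R_{ij} vanish; in 2 dimensions the Riemann tensor is fully determined by the Ricci tensor, so R^i_{jkl} = 0: the metric is flat (curvilinear coordinates on flat space).
Yes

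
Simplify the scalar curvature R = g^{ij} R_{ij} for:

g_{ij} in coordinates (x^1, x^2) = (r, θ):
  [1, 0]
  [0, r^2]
Non-zero Christoffel symbols (Γ^k_{ij} = Γ^k_{ji}):
Γ^r_{θ θ} = -r
Γ^θ_{r θ} = 1/r
Ricci tensor (R_{ij} = R^k_{ikj}): R_{rr} = 0, R_{rθ} = 0, R_{θθ} = 0
Inverse metric: g^{rr} = 1, g^{θθ} = 1/r^2
R = g^{ij} R_{ij} = (1)(0) + (1/r^2)(0) = 0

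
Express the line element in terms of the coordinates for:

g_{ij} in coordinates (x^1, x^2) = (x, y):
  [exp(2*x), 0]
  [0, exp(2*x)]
ds^2 = g_{ij} dx^i dx^j; only the non-zero components contribute.
ds^2 = exp(2*x) dx^2 + exp(2*x) dy^2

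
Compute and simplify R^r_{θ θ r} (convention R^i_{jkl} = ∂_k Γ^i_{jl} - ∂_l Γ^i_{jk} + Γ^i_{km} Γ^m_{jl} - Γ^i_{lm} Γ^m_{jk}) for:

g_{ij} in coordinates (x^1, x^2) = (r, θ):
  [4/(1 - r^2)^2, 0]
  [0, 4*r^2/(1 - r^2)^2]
Non-zero Christoffel symbols (Γ^k_{ij} = Γ^k_{ji}):
Γ^r_{r r} = 2*r/(1 - r^2)
Γ^r_{θ θ} = (r^3 + r)/(r^2 - 1)
Γ^θ_{r θ} = (-r^2 - 1)/(r^3 - r)
R^r_{θ θ r} = ∂_θ Γ^r_{θ r} - ∂_r Γ^r_{θ θ} + Γ^r_{θ m} Γ^m_{θ r} - Γ^r_{r m} Γ^m_{θ θ}
  = (0) - ((r^4 - 4*r^2 - 1)/(r^2 - 1)^2) + (-(r^2 + 1)^2/(r^2 - 1)^2) - (-2*r^2*(r^2 + 1)/(r^2 - 1)^2) = 4*r^2/(r^2 - 1)^2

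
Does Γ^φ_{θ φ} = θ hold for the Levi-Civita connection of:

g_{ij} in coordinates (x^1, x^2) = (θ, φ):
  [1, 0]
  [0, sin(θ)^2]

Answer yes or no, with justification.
Γ^φ_{θ φ} = (1/2) g^{φφ} (∂_θ g_{φφ} + ∂_φ g_{φθ} - ∂_φ g_{θφ}) = (1/2)(1/sin(θ)^2)((sin(2*θ)) + (0) - (0)) = 1/tan(θ)
This differs from the proposed value θ.
No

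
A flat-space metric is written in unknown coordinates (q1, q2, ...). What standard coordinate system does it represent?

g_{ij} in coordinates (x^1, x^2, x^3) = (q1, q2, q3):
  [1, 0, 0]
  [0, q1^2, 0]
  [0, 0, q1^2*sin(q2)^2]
The line element ds^2 = dq1^2 + q1^2 dq2^2 + q1^2 sin(q2)^2 dq3^2 is dr^2 + r^2 dθ^2 + r^2 sin(θ)^2 dφ^2 with q1 = r, q2 = θ, q3 = φ.
spherical coordinates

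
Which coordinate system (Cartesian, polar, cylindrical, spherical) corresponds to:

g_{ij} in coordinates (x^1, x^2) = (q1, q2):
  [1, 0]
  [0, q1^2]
The line element ds^2 = dq1^2 + q1^2 dq2^2 is dr^2 + r^2 dθ^2 with q1 = r, q2 = θ.
polar coordinates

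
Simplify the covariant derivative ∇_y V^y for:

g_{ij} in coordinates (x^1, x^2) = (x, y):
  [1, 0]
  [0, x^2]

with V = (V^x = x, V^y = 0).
Non-zero Christoffel symbols:
Γ^x_{y y} = -x
Γ^y_{x y} = 1/x
∇_y V^y = ∂_y V^y + Γ^y_{y j} V^j
  = (0) + (1/x)(x) + (0)(0)
  = 1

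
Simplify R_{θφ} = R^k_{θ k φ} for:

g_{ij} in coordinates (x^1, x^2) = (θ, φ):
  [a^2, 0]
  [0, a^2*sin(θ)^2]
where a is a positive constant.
Non-zero Christoffel symbols (Γ^k_{ij} = Γ^k_{ji}):
Γ^θ_{φ φ} = -sin(2*θ)/2
Γ^φ_{θ φ} = 1/tan(θ)
R^θ_{θ θ φ} = 0 (a repeated index in an antisymmetric pair)
R^φ_{θ φ φ} = 0 (a repeated index in an antisymmetric pair)
R_{θφ} = R^θ_{θ θ φ} + R^φ_{θ φ φ} = (0) + (0) = 0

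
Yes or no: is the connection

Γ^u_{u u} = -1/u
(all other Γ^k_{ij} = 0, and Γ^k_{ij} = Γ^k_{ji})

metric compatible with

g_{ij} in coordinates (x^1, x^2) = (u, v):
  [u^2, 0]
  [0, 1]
Using ∇_k g_{ij} = ∂_k g_{ij} - Γ^m_{ki} g_{mj} - Γ^m_{kj} g_{im}:
∇_u g_{uu} = (2*u) - (-u) - (-u) = 4*u ≠ 0
So the connection is not metric compatible (it is not the Levi-Civita connection).
No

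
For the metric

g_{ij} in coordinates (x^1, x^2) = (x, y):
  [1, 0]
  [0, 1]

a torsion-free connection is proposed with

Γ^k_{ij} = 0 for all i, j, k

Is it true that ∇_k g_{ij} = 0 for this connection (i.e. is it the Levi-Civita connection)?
Using ∇_k g_{ij} = ∂_k g_{ij} - Γ^m_{ki} g_{mj} - Γ^m_{kj} g_{im}:
e.g. ∇_y g_{xy} = (0) - (0) - (0) = 0
Every component ∇_k g_{ij} vanishes: the connection is metric compatible.
Yes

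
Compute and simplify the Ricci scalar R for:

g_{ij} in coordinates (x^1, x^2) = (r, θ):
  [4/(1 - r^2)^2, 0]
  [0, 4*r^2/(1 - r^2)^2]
Non-zero Christoffel symbols (Γ^k_{ij} = Γ^k_{ji}):
Γ^r_{r r} = 2*r/(1 - r^2)
Γ^r_{θ θ} = (r^3 + r)/(r^2 - 1)
Γ^θ_{r θ} = (-r^2 - 1)/(r^3 - r)
Ricci tensor (R_{ij} = R^k_{ikj}): R_{rr} = -4/(r^2 - 1)^2, R_{rθ} = 0, R_{θθ} = -4*r^2/(r^2 - 1)^2
Inverse metric: g^{rr} = (1 - r^2)^2/4, g^{θθ} = (1 - r^2)^2/(4*r^2)
R = g^{ij} R_{ij} = ((1 - r^2)^2/4)(-4/(r^2 - 1)^2) + ((1 - r^2)^2/(4*r^2))(-4*r^2/(r^2 - 1)^2) = -2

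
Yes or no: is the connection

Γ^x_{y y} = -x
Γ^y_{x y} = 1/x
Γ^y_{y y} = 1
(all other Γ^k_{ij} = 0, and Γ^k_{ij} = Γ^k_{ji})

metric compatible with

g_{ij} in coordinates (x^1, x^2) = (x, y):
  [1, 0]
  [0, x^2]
Using ∇_k g_{ij} = ∂_k g_{ij} - Γ^m_{ki} g_{mj} - Γ^m_{kj} g_{im}:
∇_y g_{yy} = (0) - (x^2) - (x^2) = -2*x^2 ≠ 0
So the connection is not metric compatible (it is not the Levi-Civita connection).
No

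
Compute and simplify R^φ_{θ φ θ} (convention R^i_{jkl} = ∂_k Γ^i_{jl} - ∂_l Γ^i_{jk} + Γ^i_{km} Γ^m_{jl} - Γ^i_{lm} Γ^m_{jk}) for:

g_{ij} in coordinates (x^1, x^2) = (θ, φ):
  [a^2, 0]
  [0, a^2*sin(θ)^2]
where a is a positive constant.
Non-zero Christoffel symbols (Γ^k_{ij} = Γ^k_{ji}):
Γ^θ_{φ φ} = -sin(2*θ)/2
Γ^φ_{θ φ} = 1/tan(θ)
R^φ_{θ φ θ} = ∂_φ Γ^φ_{θ θ} - ∂_θ Γ^φ_{θ φ} + Γ^φ_{φ m} Γ^m_{θ θ} - Γ^φ_{θ m} Γ^m_{θ φ}
  = (0) - (-1/sin(θ)^2) + (0) - (1/tan(θ)^2) = 1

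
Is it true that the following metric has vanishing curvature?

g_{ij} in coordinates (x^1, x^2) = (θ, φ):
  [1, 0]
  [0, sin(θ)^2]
Non-zero Christoffel symbols:
Γ^θ_{φ φ} = -sin(2*θ)/2
Γ^φ_{θ φ} = 1/tan(θ)
Ricci tensor: R_{θθ} = 1, R_{θφ} = 0, R_{φφ} = sin(θ)^2
The Ricci tensor is non-zero, so the Riemann tensor is non-zero: not flat.
No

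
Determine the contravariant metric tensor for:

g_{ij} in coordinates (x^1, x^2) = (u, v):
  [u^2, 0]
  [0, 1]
The metric is diagonal, so g^{ij} is diagonal with entries 1/g_{ii}: diag(1/(u^2), 1).
g^{ij}:
  [1/u^2, 0]
  [0, 1]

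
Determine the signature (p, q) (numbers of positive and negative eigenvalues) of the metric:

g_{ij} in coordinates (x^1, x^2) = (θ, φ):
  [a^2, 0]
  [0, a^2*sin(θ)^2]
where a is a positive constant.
The metric is diagonal, so its eigenvalues are the diagonal entries: a^2, a^2*sin(θ)^2 (at a generic point, where coordinate-dependent entries are positive).
2 positive, 0 negative.
(2, 0) - Riemannian (positive definite)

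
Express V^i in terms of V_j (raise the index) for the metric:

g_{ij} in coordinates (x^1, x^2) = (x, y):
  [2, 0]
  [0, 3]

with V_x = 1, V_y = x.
Inverse metric (diagonal): g^{xx} = 1/2, g^{yy} = 1/3
V^i = g^{ij} V_j:
V^x = (1/2)(1) + (0)(x) = 1/2
V^y = (0)(1) + (1/3)(x) = x/3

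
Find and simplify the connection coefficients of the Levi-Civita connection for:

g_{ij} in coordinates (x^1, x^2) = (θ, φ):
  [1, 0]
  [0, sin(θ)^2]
Using Γ^k_{ij} = (1/2) g^{km} (∂_i g_{mj} + ∂_j g_{mi} - ∂_m g_{ij}); the metric is diagonal, so only the m = k term contributes.
Non-zero symbols (using the symmetry Γ^k_{ij} = Γ^k_{ji}):
Γ^θ_{φ φ} = (1/2) g^{θθ} (∂_φ g_{θφ} + ∂_φ g_{θφ} - ∂_θ g_{φφ}) = (1/2)(1)((0) + (0) - (sin(2*θ))) = -sin(2*θ)/2
Γ^φ_{θ φ} = (1/2) g^{φφ} (∂_θ g_{φφ} + ∂_φ g_{φθ} - ∂_φ g_{θφ}) = (1/2)(1/sin(θ)^2)((sin(2*θ)) + (0) - (0)) = 1/tan(θ)
All other Christoffel symbols are zero.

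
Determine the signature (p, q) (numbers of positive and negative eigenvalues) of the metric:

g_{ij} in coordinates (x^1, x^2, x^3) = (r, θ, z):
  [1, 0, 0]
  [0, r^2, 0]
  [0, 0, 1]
The metric is diagonal, so its eigenvalues are the diagonal entries: 1, r^2, 1 (at a generic point, where coordinate-dependent entries are positive).
3 positive, 0 negative.
(3, 0) - Riemannian (positive definite)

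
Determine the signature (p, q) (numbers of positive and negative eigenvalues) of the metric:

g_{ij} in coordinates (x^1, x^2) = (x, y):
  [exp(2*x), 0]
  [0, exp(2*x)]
The metric is diagonal, so its eigenvalues are the diagonal entries: exp(2*x), exp(2*x) (at a generic point, where coordinate-dependent entries are positive).
2 positive, 0 negative.
(2, 0) - Riemannian (positive definite)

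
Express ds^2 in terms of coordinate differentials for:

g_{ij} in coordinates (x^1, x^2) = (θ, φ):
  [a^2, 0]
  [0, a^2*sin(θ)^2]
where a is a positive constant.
ds^2 = g_{ij} dx^i dx^j; only the non-zero components contribute.
ds^2 = a^2 dθ^2 + a^2*sin(θ)^2 dφ^2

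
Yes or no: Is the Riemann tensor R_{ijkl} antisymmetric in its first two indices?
R_{ijkl} = -R_{jikl} (follows from metric compatibility).
Yes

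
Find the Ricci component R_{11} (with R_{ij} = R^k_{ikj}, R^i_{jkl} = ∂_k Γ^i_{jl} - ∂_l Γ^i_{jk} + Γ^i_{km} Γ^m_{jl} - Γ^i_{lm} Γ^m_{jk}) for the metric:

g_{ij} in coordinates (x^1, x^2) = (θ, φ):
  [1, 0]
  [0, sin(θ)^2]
Non-zero Christoffel symbols (Γ^k_{ij} = Γ^k_{ji}):
Γ^θ_{φ φ} = -sin(2*θ)/2
Γ^φ_{θ φ} = 1/tan(θ)
R^θ_{θ θ θ} = 0 (a repeated index in an antisymmetric pair)
R^φ_{θ φ θ} = ∂_φ Γ^φ_{θ θ} - ∂_θ Γ^φ_{θ φ} + Γ^φ_{φ m} Γ^m_{θ θ} - Γ^φ_{θ m} Γ^m_{θ φ}
  = (0) - (-1/sin(θ)^2) + (0) - (1/tan(θ)^2) = 1
R_{θθ} = R^θ_{θ θ θ} + R^φ_{θ φ θ} = (0) + (1) = 1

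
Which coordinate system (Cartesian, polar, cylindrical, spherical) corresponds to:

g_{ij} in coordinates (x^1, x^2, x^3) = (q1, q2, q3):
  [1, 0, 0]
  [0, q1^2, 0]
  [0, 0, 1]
The line element ds^2 = dq1^2 + q1^2 dq2^2 + dq3^2 is dr^2 + r^2 dθ^2 + dz^2 with q1 = r, q2 = θ, q3 = z.
cylindrical coordinates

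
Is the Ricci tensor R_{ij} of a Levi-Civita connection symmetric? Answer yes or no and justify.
R_{ij} = R^k_{ikj}; the pair symmetry R_{kilj} = R_{ljki} gives R_{ij} = R_{ji}.
Yes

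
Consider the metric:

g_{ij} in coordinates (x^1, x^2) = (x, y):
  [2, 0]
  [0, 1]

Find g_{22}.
With x^1 = x, x^2 = y, g_{22} = g_{yy} is the row-2, column-2 entry of the matrix.
g_{22} = 1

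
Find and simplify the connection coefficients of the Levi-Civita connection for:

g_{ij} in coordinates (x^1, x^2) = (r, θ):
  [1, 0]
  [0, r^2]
Using Γ^k_{ij} = (1/2) g^{km} (∂_i g_{mj} + ∂_j g_{mi} - ∂_m g_{ij}); the metric is diagonal, so only the m = k term contributes.
Non-zero symbols (using the symmetry Γ^k_{ij} = Γ^k_{ji}):
Γ^r_{θ θ} = (1/2) g^{rr} (∂_θ g_{rθ} + ∂_θ g_{rθ} - ∂_r g_{θθ}) = (1/2)(1)((0) + (0) - (2*r)) = -r
Γ^θ_{r θ} = (1/2) g^{θθ} (∂_r g_{θθ} + ∂_θ g_{θr} - ∂_θ g_{rθ}) = (1/2)(1/r^2)((2*r) + (0) - (0)) = 1/r
All other Christoffel symbols are zero.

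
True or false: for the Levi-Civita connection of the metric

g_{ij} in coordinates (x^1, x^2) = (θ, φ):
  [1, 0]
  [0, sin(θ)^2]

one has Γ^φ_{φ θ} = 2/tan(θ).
Γ^φ_{φ θ} = (1/2) g^{φφ} (∂_φ g_{φθ} + ∂_θ g_{φφ} - ∂_φ g_{φθ}) = (1/2)(1/sin(θ)^2)((0) + (sin(2*θ)) - (0)) = 1/tan(θ)
This differs from the proposed value 2/tan(θ).
False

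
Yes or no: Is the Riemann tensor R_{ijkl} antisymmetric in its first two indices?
R_{ijkl} = -R_{jikl} (follows from metric compatibility).
Yes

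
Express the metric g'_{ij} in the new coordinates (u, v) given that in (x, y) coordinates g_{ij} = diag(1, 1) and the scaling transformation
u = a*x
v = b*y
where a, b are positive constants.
Invert the transformation: x = u/a, y = v/b
g'_{ij} = (∂x^k/∂x'^i)(∂x^l/∂x'^j) g_{kl}; with g_{kl} = δ_{kl} this is Σ_k (∂x^k/∂x'^i)(∂x^k/∂x'^j).
Jacobian: ∂x/∂u = 1/a, ∂x/∂v = 0, ∂y/∂u = 0, ∂y/∂v = 1/b
g'_{uu} = (1/a)(1/a) + (0)(0) = 1/a^2
g'_{uv} = (1/a)(0) + (0)(1/b) = 0
g'_{vv} = (0)(0) + (1/b)(1/b) = 1/b^2
g'_{ij} = diag(1/a^2, 1/b^2)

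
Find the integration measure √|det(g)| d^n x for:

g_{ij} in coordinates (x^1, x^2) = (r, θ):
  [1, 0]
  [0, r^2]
det(g) = r^2
√|det(g)| = r
Volume element: dV = r dr dθ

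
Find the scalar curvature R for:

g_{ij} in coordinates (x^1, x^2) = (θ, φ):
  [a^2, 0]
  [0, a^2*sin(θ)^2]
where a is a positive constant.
Non-zero Christoffel symbols (Γ^k_{ij} = Γ^k_{ji}):
Γ^θ_{φ φ} = -sin(2*θ)/2
Γ^φ_{θ φ} = 1/tan(θ)
Ricci tensor (R_{ij} = R^k_{ikj}): R_{θθ} = 1, R_{θφ} = 0, R_{φφ} = sin(θ)^2
Inverse metric: g^{θθ} = 1/a^2, g^{φφ} = 1/(a^2*sin(θ)^2)
R = g^{ij} R_{ij} = (1/a^2)(1) + (1/(a^2*sin(θ)^2))(sin(θ)^2) = 2/a^2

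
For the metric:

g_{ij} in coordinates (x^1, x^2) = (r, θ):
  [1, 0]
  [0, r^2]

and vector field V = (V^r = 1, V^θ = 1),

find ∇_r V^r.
Non-zero Christoffel symbols:
Γ^r_{θ θ} = -r
Γ^θ_{r θ} = 1/r
∇_r V^r = ∂_r V^r + Γ^r_{r j} V^j
  = (0) + (0)(1) + (0)(1)
  = 0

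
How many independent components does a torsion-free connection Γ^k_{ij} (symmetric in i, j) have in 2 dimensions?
Γ^k_{ij} has n choices for the upper index and n(n+1)/2 independent symmetric lower index pairs.
Total = 2 × 2×3/2 = 2 × 3 = 6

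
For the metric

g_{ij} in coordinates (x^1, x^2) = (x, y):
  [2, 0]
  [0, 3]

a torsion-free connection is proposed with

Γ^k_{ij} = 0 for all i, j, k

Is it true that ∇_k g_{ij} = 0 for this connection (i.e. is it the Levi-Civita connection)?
Using ∇_k g_{ij} = ∂_k g_{ij} - Γ^m_{ki} g_{mj} - Γ^m_{kj} g_{im}:
e.g. ∇_y g_{xx} = (0) - (0) - (0) = 0
Every component ∇_k g_{ij} vanishes: the connection is metric compatible.
Yes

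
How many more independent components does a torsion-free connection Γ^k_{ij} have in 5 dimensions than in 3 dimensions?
Independent components in n dimensions: n × n(n+1)/2 = n^2(n+1)/2.
5D: 5 × 15 = 75
3D: 3 × 6 = 18
Difference = 75 - 18 = 57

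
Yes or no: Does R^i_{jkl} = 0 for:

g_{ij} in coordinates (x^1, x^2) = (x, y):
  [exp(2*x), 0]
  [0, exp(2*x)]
Non-zero Christoffel symbols:
Γ^x_{x x} = 1
Γ^x_{y y} = -1
Γ^y_{x y} = 1
Ricci tensor: R_{xx} = 0, R_{xy} = 0, R_{yy} = 0
All R_{ij} vanish; in 2 dimensions the Riemann tensor is fully determined by the Ricci tensor, so R^i_{jkl} = 0: the metric is flat (curvilinear coordinates on flat space).
Yes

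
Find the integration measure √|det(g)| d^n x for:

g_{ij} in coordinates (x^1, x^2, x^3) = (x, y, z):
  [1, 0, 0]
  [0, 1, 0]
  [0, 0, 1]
det(g) = 1
√|det(g)| = 1
Volume element: dV = 1 dx dy dz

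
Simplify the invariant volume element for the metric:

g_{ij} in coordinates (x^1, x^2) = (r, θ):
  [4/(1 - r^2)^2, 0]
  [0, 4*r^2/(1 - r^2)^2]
det(g) = 16*r^2/(1 - r^2)^4
√|det(g)| = 4*r/(r^2 - 1)^2
Volume element: dV = 4*r/(r^2 - 1)^2 dr dθ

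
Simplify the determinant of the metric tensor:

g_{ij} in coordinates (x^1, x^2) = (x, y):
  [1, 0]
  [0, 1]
For a 2×2 metric: det(g) = g_{11}·g_{22} - g_{12}·g_{21}
= (1)·(1) - (0)·(0)
= 1 - 0
det(g) = 1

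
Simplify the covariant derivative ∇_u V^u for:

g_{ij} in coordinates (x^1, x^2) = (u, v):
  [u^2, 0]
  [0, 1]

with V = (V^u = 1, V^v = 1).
Non-zero Christoffel symbols:
Γ^u_{u u} = 1/u
∇_u V^u = ∂_u V^u + Γ^u_{u j} V^j
  = (0) + (1/u)(1) + (0)(1)
  = 1/u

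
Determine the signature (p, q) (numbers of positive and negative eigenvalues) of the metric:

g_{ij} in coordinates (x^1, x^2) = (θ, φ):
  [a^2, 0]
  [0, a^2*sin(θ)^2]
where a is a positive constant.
The metric is diagonal, so its eigenvalues are the diagonal entries: a^2, a^2*sin(θ)^2 (at a generic point, where coordinate-dependent entries are positive).
2 positive, 0 negative.
(2, 0) - Riemannian (positive definite)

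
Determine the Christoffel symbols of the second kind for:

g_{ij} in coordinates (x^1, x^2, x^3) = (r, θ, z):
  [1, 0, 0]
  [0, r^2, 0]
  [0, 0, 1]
Using Γ^k_{ij} = (1/2) g^{km} (∂_i g_{mj} + ∂_j g_{mi} - ∂_m g_{ij}); the metric is diagonal, so only the m = k term contributes.
Non-zero symbols (using the symmetry Γ^k_{ij} = Γ^k_{ji}):
Γ^r_{θ θ} = (1/2) g^{rr} (∂_θ g_{rθ} + ∂_θ g_{rθ} - ∂_r g_{θθ}) = (1/2)(1)((0) + (0) - (2*r)) = -r
Γ^θ_{r θ} = (1/2) g^{θθ} (∂_r g_{θθ} + ∂_θ g_{θr} - ∂_θ g_{rθ}) = (1/2)(1/r^2)((2*r) + (0) - (0)) = 1/r
All other Christoffel symbols are zero.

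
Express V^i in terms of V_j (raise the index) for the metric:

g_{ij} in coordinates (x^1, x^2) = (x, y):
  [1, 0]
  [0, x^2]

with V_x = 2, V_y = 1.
Inverse metric (diagonal): g^{xx} = 1, g^{yy} = 1/x^2
V^i = g^{ij} V_j:
V^x = (1)(2) + (0)(1) = 2
V^y = (0)(2) + (1/x^2)(1) = 1/x^2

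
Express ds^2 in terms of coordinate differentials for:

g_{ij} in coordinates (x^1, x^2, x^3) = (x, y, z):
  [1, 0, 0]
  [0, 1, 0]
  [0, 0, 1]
ds^2 = g_{ij} dx^i dx^j; only the non-zero components contribute.
ds^2 = dx^2 + dy^2 + dz^2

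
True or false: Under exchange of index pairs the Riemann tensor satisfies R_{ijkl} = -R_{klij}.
The pair-exchange symmetry has a plus sign: R_{ijkl} = +R_{klij}.
False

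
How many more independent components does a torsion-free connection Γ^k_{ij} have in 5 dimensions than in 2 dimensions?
Independent components in n dimensions: n × n(n+1)/2 = n^2(n+1)/2.
5D: 5 × 15 = 75
2D: 2 × 3 = 6
Difference = 75 - 6 = 69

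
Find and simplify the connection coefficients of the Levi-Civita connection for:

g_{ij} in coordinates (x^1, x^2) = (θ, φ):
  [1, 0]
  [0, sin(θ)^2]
Using Γ^k_{ij} = (1/2) g^{km} (∂_i g_{mj} + ∂_j g_{mi} - ∂_m g_{ij}); the metric is diagonal, so only the m = k term contributes.
Non-zero symbols (using the symmetry Γ^k_{ij} = Γ^k_{ji}):
Γ^θ_{φ φ} = (1/2) g^{θθ} (∂_φ g_{θφ} + ∂_φ g_{θφ} - ∂_θ g_{φφ}) = (1/2)(1)((0) + (0) - (sin(2*θ))) = -sin(2*θ)/2
Γ^φ_{θ φ} = (1/2) g^{φφ} (∂_θ g_{φφ} + ∂_φ g_{φθ} - ∂_φ g_{θφ}) = (1/2)(1/sin(θ)^2)((sin(2*θ)) + (0) - (0)) = 1/tan(θ)
All other Christoffel symbols are zero.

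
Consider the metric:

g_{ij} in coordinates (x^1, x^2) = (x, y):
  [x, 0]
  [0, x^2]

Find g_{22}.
With x^1 = x, x^2 = y, g_{22} = g_{yy} is the row-2, column-2 entry of the matrix.
g_{22} = x^2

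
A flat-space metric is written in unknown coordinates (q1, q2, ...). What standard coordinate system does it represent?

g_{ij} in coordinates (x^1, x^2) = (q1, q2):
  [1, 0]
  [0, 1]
All components are constant and the metric is the identity, i.e. orthonormal rectilinear coordinates.
Cartesian (2D) coordinates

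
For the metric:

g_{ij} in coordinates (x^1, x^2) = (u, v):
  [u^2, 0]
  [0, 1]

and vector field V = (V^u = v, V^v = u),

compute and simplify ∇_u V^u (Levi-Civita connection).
Non-zero Christoffel symbols:
Γ^u_{u u} = 1/u
∇_u V^u = ∂_u V^u + Γ^u_{u j} V^j
  = (0) + (1/u)(v) + (0)(u)
  = v/u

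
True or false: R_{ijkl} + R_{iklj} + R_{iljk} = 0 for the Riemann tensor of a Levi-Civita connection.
This is the first (algebraic) Bianchi identity.
True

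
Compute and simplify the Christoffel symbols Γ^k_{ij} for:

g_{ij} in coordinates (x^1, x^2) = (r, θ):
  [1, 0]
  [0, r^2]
Using Γ^k_{ij} = (1/2) g^{km} (∂_i g_{mj} + ∂_j g_{mi} - ∂_m g_{ij}); the metric is diagonal, so only the m = k term contributes.
Non-zero symbols (using the symmetry Γ^k_{ij} = Γ^k_{ji}):
Γ^r_{θ θ} = (1/2) g^{rr} (∂_θ g_{rθ} + ∂_θ g_{rθ} - ∂_r g_{θθ}) = (1/2)(1)((0) + (0) - (2*r)) = -r
Γ^θ_{r θ} = (1/2) g^{θθ} (∂_r g_{θθ} + ∂_θ g_{θr} - ∂_θ g_{rθ}) = (1/2)(1/r^2)((2*r) + (0) - (0)) = 1/r
All other Christoffel symbols are zero.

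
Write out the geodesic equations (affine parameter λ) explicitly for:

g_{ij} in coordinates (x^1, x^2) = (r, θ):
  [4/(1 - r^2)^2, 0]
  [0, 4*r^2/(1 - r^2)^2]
Geodesic equation: d^2x^k/dλ^2 + Γ^k_{ij} (dx^i/dλ)(dx^j/dλ) = 0.
Non-zero Christoffel symbols:
Γ^r_{r r} = 2*r/(1 - r^2)
Γ^r_{θ θ} = (r^3 + r)/(r^2 - 1)
Γ^θ_{r θ} = (-r^2 - 1)/(r^3 - r)
Substituting (the symmetric pair Γ^k_{ij}, Γ^k_{ji} combines into a factor 2):
d^2r/dλ^2 + (2*r/(1 - r^2)) (dr/dλ)^2 + ((r^3 + r)/(r^2 - 1)) (dθ/dλ)^2 = 0
d^2θ/dλ^2 + ((-2*r^2 - 2)/(r^3 - r)) (dr/dλ)(dθ/dλ) = 0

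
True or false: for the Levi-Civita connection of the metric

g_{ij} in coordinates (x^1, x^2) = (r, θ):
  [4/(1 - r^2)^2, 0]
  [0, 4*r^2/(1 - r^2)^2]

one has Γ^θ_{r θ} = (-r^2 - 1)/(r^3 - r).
Γ^θ_{r θ} = (1/2) g^{θθ} (∂_r g_{θθ} + ∂_θ g_{θr} - ∂_θ g_{rθ}) = (1/2)((1 - r^2)^2/(4*r^2))((-8*(r^3 + r)/(r^2 - 1)^3) + (0) - (0)) = (-r^2 - 1)/(r^3 - r)
This equals the proposed value (-r^2 - 1)/(r^3 - r).
True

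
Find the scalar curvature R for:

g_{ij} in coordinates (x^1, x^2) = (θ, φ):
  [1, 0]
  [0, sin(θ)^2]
Non-zero Christoffel symbols (Γ^k_{ij} = Γ^k_{ji}):
Γ^θ_{φ φ} = -sin(2*θ)/2
Γ^φ_{θ φ} = 1/tan(θ)
Ricci tensor (R_{ij} = R^k_{ikj}): R_{θθ} = 1, R_{θφ} = 0, R_{φφ} = sin(θ)^2
Inverse metric: g^{θθ} = 1, g^{φφ} = 1/sin(θ)^2
R = g^{ij} R_{ij} = (1)(1) + (1/sin(θ)^2)(sin(θ)^2) = 2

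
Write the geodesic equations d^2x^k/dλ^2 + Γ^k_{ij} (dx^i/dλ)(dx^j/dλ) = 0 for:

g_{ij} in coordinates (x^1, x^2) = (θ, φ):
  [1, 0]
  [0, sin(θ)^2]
Geodesic equation: d^2x^k/dλ^2 + Γ^k_{ij} (dx^i/dλ)(dx^j/dλ) = 0.
Non-zero Christoffel symbols:
Γ^θ_{φ φ} = -sin(2*θ)/2
Γ^φ_{θ φ} = 1/tan(θ)
Substituting (the symmetric pair Γ^k_{ij}, Γ^k_{ji} combines into a factor 2):
d^2θ/dλ^2 - (sin(2*θ)/2) (dφ/dλ)^2 = 0
d^2φ/dλ^2 + (2/tan(θ)) (dθ/dλ)(dφ/dλ) = 0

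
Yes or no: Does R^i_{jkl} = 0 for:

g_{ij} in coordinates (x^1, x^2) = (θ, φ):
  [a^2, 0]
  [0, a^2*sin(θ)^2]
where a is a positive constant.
Non-zero Christoffel symbols:
Γ^θ_{φ φ} = -sin(2*θ)/2
Γ^φ_{θ φ} = 1/tan(θ)
Ricci tensor: R_{θθ} = 1, R_{θφ} = 0, R_{φφ} = sin(θ)^2
The Ricci tensor is non-zero, so the Riemann tensor is non-zero: not flat.
No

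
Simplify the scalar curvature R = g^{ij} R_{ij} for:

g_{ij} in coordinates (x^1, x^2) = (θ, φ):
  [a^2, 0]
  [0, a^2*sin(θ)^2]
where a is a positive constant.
Non-zero Christoffel symbols (Γ^k_{ij} = Γ^k_{ji}):
Γ^θ_{φ φ} = -sin(2*θ)/2
Γ^φ_{θ φ} = 1/tan(θ)
Ricci tensor (R_{ij} = R^k_{ikj}): R_{θθ} = 1, R_{θφ} = 0, R_{φφ} = sin(θ)^2
Inverse metric: g^{θθ} = 1/a^2, g^{φφ} = 1/(a^2*sin(θ)^2)
R = g^{ij} R_{ij} = (1/a^2)(1) + (1/(a^2*sin(θ)^2))(sin(θ)^2) = 2/a^2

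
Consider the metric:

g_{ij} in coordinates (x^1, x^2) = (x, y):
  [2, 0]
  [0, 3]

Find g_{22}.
With x^1 = x, x^2 = y, g_{22} = g_{yy} is the row-2, column-2 entry of the matrix.
g_{22} = 3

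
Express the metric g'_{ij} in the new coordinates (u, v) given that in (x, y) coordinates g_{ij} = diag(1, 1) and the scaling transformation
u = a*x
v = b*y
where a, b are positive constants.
Invert the transformation: x = u/a, y = v/b
g'_{ij} = (∂x^k/∂x'^i)(∂x^l/∂x'^j) g_{kl}; with g_{kl} = δ_{kl} this is Σ_k (∂x^k/∂x'^i)(∂x^k/∂x'^j).
Jacobian: ∂x/∂u = 1/a, ∂x/∂v = 0, ∂y/∂u = 0, ∂y/∂v = 1/b
g'_{uu} = (1/a)(1/a) + (0)(0) = 1/a^2
g'_{uv} = (1/a)(0) + (0)(1/b) = 0
g'_{vv} = (0)(0) + (1/b)(1/b) = 1/b^2
g'_{ij} = diag(1/a^2, 1/b^2)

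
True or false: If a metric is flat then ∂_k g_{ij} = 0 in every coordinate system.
Flatness means R^i_{jkl} = 0; the components can still vary, e.g. the flat plane in polar coordinates has g_{θθ} = r^2.
False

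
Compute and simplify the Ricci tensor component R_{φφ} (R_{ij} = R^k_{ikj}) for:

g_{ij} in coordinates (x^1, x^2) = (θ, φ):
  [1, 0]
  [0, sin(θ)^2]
Non-zero Christoffel symbols (Γ^k_{ij} = Γ^k_{ji}):
Γ^θ_{φ φ} = -sin(2*θ)/2
Γ^φ_{θ φ} = 1/tan(θ)
R^θ_{φ θ φ} = ∂_θ Γ^θ_{φ φ} - ∂_φ Γ^θ_{φ θ} + Γ^θ_{θ m} Γ^m_{φ φ} - Γ^θ_{φ m} Γ^m_{φ θ}
  = (-cos(2*θ)) - (0) + (0) - (-cos(θ)^2) = sin(θ)^2
R^φ_{φ φ φ} = 0 (a repeated index in an antisymmetric pair)
R_{φφ} = R^θ_{φ θ φ} + R^φ_{φ φ φ} = (sin(θ)^2) + (0) = sin(θ)^2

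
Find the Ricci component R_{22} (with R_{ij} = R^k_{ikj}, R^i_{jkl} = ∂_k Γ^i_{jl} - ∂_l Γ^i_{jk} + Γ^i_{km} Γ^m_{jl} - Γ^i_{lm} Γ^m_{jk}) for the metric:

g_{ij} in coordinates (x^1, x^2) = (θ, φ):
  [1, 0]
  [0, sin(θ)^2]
Non-zero Christoffel symbols (Γ^k_{ij} = Γ^k_{ji}):
Γ^θ_{φ φ} = -sin(2*θ)/2
Γ^φ_{θ φ} = 1/tan(θ)
R^θ_{φ θ φ} = ∂_θ Γ^θ_{φ φ} - ∂_φ Γ^θ_{φ θ} + Γ^θ_{θ m} Γ^m_{φ φ} - Γ^θ_{φ m} Γ^m_{φ θ}
  = (-cos(2*θ)) - (0) + (0) - (-cos(θ)^2) = sin(θ)^2
R^φ_{φ φ φ} = 0 (a repeated index in an antisymmetric pair)
R_{φφ} = R^θ_{φ θ φ} + R^φ_{φ φ φ} = (sin(θ)^2) + (0) = sin(θ)^2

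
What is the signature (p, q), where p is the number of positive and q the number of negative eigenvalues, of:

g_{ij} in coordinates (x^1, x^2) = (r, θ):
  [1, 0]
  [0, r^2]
The metric is diagonal, so its eigenvalues are the diagonal entries: 1, r^2 (at a generic point, where coordinate-dependent entries are positive).
2 positive, 0 negative.
(2, 0) - Riemannian (positive definite)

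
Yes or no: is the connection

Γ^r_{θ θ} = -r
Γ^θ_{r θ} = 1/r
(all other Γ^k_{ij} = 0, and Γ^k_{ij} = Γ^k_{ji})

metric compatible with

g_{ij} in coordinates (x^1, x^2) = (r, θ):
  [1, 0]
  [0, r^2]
Using ∇_k g_{ij} = ∂_k g_{ij} - Γ^m_{ki} g_{mj} - Γ^m_{kj} g_{im}:
e.g. ∇_r g_{θθ} = (2*r) - (r) - (r) = 0
Every component ∇_k g_{ij} vanishes: the connection is metric compatible.
Yes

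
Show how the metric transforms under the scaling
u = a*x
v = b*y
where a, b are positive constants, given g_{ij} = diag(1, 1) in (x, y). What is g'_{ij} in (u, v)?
Invert the transformation: x = u/a, y = v/b
g'_{ij} = (∂x^k/∂x'^i)(∂x^l/∂x'^j) g_{kl}; with g_{kl} = δ_{kl} this is Σ_k (∂x^k/∂x'^i)(∂x^k/∂x'^j).
Jacobian: ∂x/∂u = 1/a, ∂x/∂v = 0, ∂y/∂u = 0, ∂y/∂v = 1/b
g'_{uu} = (1/a)(1/a) + (0)(0) = 1/a^2
g'_{uv} = (1/a)(0) + (0)(1/b) = 0
g'_{vv} = (0)(0) + (1/b)(1/b) = 1/b^2
g'_{ij} = diag(1/a^2, 1/b^2)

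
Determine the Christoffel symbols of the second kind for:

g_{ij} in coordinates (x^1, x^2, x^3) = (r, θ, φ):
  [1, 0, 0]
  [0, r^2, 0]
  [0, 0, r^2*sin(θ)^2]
Using Γ^k_{ij} = (1/2) g^{km} (∂_i g_{mj} + ∂_j g_{mi} - ∂_m g_{ij}); the metric is diagonal, so only the m = k term contributes.
Non-zero symbols (using the symmetry Γ^k_{ij} = Γ^k_{ji}):
Γ^r_{θ θ} = (1/2) g^{rr} (∂_θ g_{rθ} + ∂_θ g_{rθ} - ∂_r g_{θθ}) = (1/2)(1)((0) + (0) - (2*r)) = -r
Γ^r_{φ φ} = (1/2) g^{rr} (∂_φ g_{rφ} + ∂_φ g_{rφ} - ∂_r g_{φφ}) = (1/2)(1)((0) + (0) - (2*r*sin(θ)^2)) = -r*sin(θ)^2
Γ^θ_{r θ} = (1/2) g^{θθ} (∂_r g_{θθ} + ∂_θ g_{θr} - ∂_θ g_{rθ}) = (1/2)(1/r^2)((2*r) + (0) - (0)) = 1/r
Γ^θ_{φ φ} = (1/2) g^{θθ} (∂_φ g_{θφ} + ∂_φ g_{θφ} - ∂_θ g_{φφ}) = (1/2)(1/r^2)((0) + (0) - (r^2*sin(2*θ))) = -sin(2*θ)/2
Γ^φ_{r φ} = (1/2) g^{φφ} (∂_r g_{φφ} + ∂_φ g_{φr} - ∂_φ g_{rφ}) = (1/2)(1/(r^2*sin(θ)^2))((2*r*sin(θ)^2) + (0) - (0)) = 1/r
Γ^φ_{θ φ} = (1/2) g^{φφ} (∂_θ g_{φφ} + ∂_φ g_{φθ} - ∂_φ g_{θφ}) = (1/2)(1/(r^2*sin(θ)^2))((r^2*sin(2*θ)) + (0) - (0)) = 1/tan(θ)
All other Christoffel symbols are zero.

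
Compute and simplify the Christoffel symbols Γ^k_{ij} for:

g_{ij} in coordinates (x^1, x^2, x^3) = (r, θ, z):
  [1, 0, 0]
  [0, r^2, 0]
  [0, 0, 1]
Using Γ^k_{ij} = (1/2) g^{km} (∂_i g_{mj} + ∂_j g_{mi} - ∂_m g_{ij}); the metric is diagonal, so only the m = k term contributes.
Non-zero symbols (using the symmetry Γ^k_{ij} = Γ^k_{ji}):
Γ^r_{θ θ} = (1/2) g^{rr} (∂_θ g_{rθ} + ∂_θ g_{rθ} - ∂_r g_{θθ}) = (1/2)(1)((0) + (0) - (2*r)) = -r
Γ^θ_{r θ} = (1/2) g^{θθ} (∂_r g_{θθ} + ∂_θ g_{θr} - ∂_θ g_{rθ}) = (1/2)(1/r^2)((2*r) + (0) - (0)) = 1/r
All other Christoffel symbols are zero.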